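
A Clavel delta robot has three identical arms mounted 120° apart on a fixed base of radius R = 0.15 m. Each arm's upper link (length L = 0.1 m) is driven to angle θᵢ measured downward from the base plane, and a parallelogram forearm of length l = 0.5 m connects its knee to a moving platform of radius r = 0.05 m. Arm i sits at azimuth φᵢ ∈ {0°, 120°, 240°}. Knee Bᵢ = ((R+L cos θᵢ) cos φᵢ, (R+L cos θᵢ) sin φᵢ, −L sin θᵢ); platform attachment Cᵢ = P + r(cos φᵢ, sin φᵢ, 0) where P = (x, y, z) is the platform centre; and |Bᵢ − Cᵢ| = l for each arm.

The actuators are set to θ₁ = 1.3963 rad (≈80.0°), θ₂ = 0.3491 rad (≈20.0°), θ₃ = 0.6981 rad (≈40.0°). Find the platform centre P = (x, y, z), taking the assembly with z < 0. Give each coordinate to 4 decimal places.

arm 1 at φ=0.0°: (R−r)+L cos θ1 = 0.1174;  centre 1 = (0.1174, 0.0000, -0.0985)
centre 2 = (0.1940·cos120.0°, 0.1940·sin120.0°, -0.0342) = (-0.0970, 0.1680, -0.0342)
φ3=240.0°: virtual centre (-0.0883, -0.1529, -0.0643), radius l
|centre ₂|²−|centre ₁|² = 0.0153;  |centre ₃|²−|centre ₁|² = 0.0118
[-0.4287 0.3360 0.1286]·P = 0.0153;  [-0.4113 -0.3059 0.0684]·P = 0.0118
det = 0.2693;  x = -0.0322+0.2313z,  y = 0.0045+-0.0874z
into |P−centre ₁|² = l²: 1.0612z² + 0.1270z + -0.2179 = 0;  Δ = 0.9411;  z = -0.5169 or 0.3973 → z<0 root = -0.5169
x = -0.1518, y = 0.0497

(-0.1518, 0.0497, -0.5169)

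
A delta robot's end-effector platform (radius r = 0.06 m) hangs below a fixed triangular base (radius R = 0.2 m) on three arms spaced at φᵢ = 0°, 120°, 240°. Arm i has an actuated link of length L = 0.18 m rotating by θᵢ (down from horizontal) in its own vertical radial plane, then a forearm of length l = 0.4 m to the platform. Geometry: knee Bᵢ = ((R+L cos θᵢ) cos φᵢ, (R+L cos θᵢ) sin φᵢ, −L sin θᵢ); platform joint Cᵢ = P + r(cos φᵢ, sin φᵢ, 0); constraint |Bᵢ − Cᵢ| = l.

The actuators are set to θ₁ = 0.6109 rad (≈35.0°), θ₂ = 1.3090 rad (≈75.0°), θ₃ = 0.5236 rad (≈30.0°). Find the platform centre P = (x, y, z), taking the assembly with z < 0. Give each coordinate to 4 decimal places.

φ1=0.0°: virtual centre (0.2874, 0.0000, -0.1032), radius l
arm 2 at φ=120.0°: e+L cos θ2 = 0.1866;  centre 2 = (-0.0933, 0.1616, -0.1739)
φ3=240.0°: virtual centre (-0.1479, -0.2562, -0.0900), radius l
subtract pairs → two planes through P
plane₁₂: -0.7615x+0.3232y+-0.1412z = -0.0282
Cramer: x(z) = 0.0204-0.0950z;  y(z) = -0.0393+0.2131z
quadratic in z: (1.0545)z²+(0.2405)z+(-0.0765)=0, √Δ=0.6168 → z ∈ {-0.4065, 0.1784}; z = -0.4065 (taking z<0)
x = 0.0590, y = -0.1259

(0.0590, -0.1259, -0.4065)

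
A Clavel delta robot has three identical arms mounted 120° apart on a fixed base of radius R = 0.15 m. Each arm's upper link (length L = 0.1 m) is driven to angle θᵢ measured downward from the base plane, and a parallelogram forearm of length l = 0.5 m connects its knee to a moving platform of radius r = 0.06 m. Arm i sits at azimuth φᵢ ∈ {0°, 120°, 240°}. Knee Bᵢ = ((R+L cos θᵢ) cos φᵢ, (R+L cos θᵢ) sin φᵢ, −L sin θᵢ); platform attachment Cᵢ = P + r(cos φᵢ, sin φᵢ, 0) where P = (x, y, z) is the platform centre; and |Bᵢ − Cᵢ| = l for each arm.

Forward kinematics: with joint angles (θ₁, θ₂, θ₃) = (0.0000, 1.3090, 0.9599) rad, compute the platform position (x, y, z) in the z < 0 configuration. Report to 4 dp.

(0.1969, -0.0580, -0.4966)

arm 1 at φ=0.0°: e+L cos θ1 = 0.1900;  O1 = (0.1900, 0.0000, 0.0000)
φ2=120.0°: virtual centre (-0.0579, 0.1004, -0.0966), radius l
arm 3 at φ=240.0°: e+L cos θ3 = 0.1474;  O3 = (-0.0737, -0.1276, -0.0819)
|O₂|²−|O₁|² = -0.0133;  |O₃|²−|O₁|² = -0.0077
plane₁₂: -0.4959x+0.2007y+-0.1932z = -0.0133
det = 0.2324;  x = 0.0213+-0.3536z,  y = -0.0139+0.0888z
quadratic in z: (1.1329)z²+(0.1169)z+(-0.2213)=0, √Δ=1.0083 → z ∈ {-0.4966, 0.3934}; z = -0.4966 (taking z<0)
x = 0.1969, y = -0.0580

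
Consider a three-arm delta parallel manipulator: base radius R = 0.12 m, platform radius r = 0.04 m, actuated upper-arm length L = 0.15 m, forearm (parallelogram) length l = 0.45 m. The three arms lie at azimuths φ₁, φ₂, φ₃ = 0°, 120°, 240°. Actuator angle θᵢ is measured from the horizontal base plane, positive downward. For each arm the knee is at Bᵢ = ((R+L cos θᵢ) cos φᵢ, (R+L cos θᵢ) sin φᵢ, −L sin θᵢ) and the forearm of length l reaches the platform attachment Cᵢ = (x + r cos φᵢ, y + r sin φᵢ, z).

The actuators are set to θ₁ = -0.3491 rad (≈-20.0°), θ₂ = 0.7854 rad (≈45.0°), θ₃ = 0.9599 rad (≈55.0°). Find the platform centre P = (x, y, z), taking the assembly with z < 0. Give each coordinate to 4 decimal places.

φ1=0.0°: virtual centre (0.2210, 0.0000, 0.0513), radius l
centre 2 = (0.1861·cos120.0°, 0.1861·sin120.0°, -0.1061) = (-0.0930, 0.1611, -0.1061)
φ3=240.0°: virtual centre (-0.0830, -0.1438, -0.1229), radius l
|centre ₂|²−|centre ₁|² = -0.0056;  |centre ₃|²−|centre ₁|² = -0.0088
linear system: -0.6280x+0.3223y = -0.0056−-0.3147z; -0.6079x+-0.2876y = -0.0088−-0.3484z
det = 0.3765;  x = 0.0118+-0.5386z,  y = 0.0056+-0.0728z
quadratic in z: (1.2954)z²+(0.1219)z+(-0.1561)=0, √Δ=0.9075 → z ∈ {-0.3973, 0.3033}; z = -0.3973 (taking z<0)
x = 0.2258, y = 0.0346

(0.2258, 0.0346, -0.3973)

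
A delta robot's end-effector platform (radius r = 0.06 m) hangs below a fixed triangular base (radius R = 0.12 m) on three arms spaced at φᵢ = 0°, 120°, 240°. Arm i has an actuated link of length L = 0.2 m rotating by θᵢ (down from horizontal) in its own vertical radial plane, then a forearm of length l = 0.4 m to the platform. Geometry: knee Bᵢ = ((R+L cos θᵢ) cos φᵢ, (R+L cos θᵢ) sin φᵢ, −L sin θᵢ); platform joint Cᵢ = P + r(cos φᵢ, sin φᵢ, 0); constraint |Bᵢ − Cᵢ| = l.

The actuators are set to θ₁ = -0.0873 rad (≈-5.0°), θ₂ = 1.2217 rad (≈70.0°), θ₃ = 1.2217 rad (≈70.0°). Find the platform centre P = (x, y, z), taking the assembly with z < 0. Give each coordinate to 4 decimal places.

centre 1 = (0.2592·cos0.0°, 0.2592·sin0.0°, 0.0174) = (0.2592, 0.0000, 0.0174)
φ2=120.0°: virtual centre (-0.0642, 0.1112, -0.1879), radius l
arm 3 at φ=240.0°: ρ3 = 0.1284;  centre 3 = (-0.0642, -0.1112, -0.1879)
subtract pairs → two planes through P
plane₁₂: -0.6469x+0.2224y+-0.4107z = -0.0157
det = 0.2878;  x = 0.0243+-0.6350z,  y = 0.0000+0.0000z
sphere 1 gives Az²+Bz+C=0 with A=1.4032, B=0.2635, C=-0.1045;  B²−4AC=0.6559;  roots -0.3825, 0.1947;  negative root z = -0.3825
x = 0.2671, y = 0.0000

(0.2671, 0.0000, -0.3825)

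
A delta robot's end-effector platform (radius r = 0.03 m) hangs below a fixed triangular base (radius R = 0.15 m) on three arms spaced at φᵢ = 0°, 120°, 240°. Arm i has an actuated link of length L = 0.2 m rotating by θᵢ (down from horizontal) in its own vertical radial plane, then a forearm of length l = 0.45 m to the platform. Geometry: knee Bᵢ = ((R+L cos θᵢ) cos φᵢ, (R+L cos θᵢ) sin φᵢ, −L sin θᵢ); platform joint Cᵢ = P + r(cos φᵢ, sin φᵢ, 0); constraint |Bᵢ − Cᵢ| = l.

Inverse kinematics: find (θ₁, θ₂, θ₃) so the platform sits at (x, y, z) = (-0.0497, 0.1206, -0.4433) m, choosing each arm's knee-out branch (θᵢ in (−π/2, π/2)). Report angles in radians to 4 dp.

θ₁ = 0.7852, θ₂ = 0.1742, θ₃ = 0.8727

arm 1 (φ=0.0°): x'=-0.0497, y'=0.1206
  A cos θ + B sin θ = C:  0.1697·cos θ + -0.4433·sin θ = -0.1934
  θ1 = atan2(B,A) + arccos(C/0.4747) = 0.7852
arm 2 (φ=120.0°): x'=0.1293, y'=-0.0173
  A=-0.0093, B=-0.4433, C=(l²−L²−A²−y'²−z²)/(2L)=-0.0860
  √(A²+B²)=0.4434;  θ2 = -1.5918+1.7660 ≈ 0.1742
φ3=240.0° → target in arm frame (-0.0796, -0.1033)
  A cos θ + B sin θ = C:  0.1996·cos θ + -0.4433·sin θ = -0.2113
  γ=atan2(-0.4433,0.1996)=-1.1477;  ψ=arccos(-0.4347)=2.0205;  θ3=γ+ψ≈0.8727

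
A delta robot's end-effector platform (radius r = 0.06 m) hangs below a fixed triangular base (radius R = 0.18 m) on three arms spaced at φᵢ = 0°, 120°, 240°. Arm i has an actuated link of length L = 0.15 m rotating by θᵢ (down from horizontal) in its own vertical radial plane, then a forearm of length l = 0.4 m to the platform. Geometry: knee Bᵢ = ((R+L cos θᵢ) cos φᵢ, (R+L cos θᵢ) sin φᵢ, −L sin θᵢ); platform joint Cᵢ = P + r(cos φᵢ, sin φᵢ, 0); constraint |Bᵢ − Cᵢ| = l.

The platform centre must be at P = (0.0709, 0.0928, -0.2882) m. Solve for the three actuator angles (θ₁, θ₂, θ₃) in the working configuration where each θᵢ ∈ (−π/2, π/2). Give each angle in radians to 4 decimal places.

θ₁ = -0.3491, θ₂ = -0.1744, θ₃ = 0.6982

rotate P by −φ1: (0.0709, 0.0928, -0.2882)
  A cos θ + B sin θ = C:  0.0491·cos θ + -0.2882·sin θ = 0.1447
  θ1 = atan2(B,A) + arccos(C/0.2924) = -0.3491
rotate P by −φ2: (0.0449, -0.1078, -0.2882)
  e−x'=0.0751;  (l²−L²−(e−x')²−y'²−z²)/2L = 0.1239
  θ2 = atan2(B,A) + arccos(C/0.2978) = -0.1744
φ3=240.0° → target in arm frame (-0.1158, 0.0150)
  A cos θ + B sin θ = C:  0.2358·cos θ + -0.2882·sin θ = -0.0046
  θ3 = atan2(B,A) + arccos(C/0.3724) = 0.6982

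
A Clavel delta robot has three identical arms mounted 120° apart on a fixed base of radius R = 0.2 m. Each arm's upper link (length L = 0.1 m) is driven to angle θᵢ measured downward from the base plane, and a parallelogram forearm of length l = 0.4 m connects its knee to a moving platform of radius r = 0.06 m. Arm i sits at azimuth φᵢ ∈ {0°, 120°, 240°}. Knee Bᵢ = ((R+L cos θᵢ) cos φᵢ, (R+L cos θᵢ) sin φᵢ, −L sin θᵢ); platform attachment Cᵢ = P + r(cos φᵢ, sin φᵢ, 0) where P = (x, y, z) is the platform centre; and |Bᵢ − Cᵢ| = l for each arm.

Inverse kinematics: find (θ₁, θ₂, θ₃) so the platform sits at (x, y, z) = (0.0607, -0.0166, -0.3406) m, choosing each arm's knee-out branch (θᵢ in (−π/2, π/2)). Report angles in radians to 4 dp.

arm 1 (φ=0.0°): x'=0.0607, y'=-0.0166
  e−x'=0.0793;  (l²−L²−(e−x')²−y'²−z²)/2L = 0.1371
  γ=atan2(-0.3406,0.0793)=-1.3420;  ψ=arccos(0.3921)=1.1678;  θ1=γ+ψ≈-0.1742
arm 2 (φ=120.0°): x'=-0.0447, y'=-0.0443
  e−x'=0.1847;  (l²−L²−(e−x')²−y'²−z²)/2L = -0.0105
  θ2 = atan2(B,A) + arccos(C/0.3875) = 0.5239
arm 3 (φ=240.0°): x'=-0.0160, y'=0.0609
  e−x'=0.1560;  (l²−L²−(e−x')²−y'²−z²)/2L = 0.0298
  γ=atan2(-0.3406,0.1560)=-1.1414;  ψ=arccos(0.0795)=1.4912;  θ3=γ+ψ≈0.3498

θ₁ = -0.1742, θ₂ = 0.5239, θ₃ = 0.3498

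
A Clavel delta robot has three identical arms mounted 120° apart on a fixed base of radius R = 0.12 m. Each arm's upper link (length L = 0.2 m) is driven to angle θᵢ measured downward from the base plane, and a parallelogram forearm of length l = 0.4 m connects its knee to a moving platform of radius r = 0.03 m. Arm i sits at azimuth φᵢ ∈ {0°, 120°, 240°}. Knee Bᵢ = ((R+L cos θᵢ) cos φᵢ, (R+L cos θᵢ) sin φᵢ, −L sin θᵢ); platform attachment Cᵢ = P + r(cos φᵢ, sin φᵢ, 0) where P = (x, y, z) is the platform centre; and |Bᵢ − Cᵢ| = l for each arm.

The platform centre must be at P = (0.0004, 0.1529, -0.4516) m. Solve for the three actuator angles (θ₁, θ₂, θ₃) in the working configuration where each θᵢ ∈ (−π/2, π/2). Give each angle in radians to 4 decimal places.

θ₁ = 0.8727, θ₂ = 0.4362, θ₃ = 1.2217

φ1=0.0° → target in arm frame (0.0004, 0.1529)
  A=0.0896, B=-0.4516, C=(l²−L²−A²−y'²−z²)/(2L)=-0.2884
  θ1 = atan2(B,A) + arccos(C/0.4604) = 0.8727
rotate P by −φ2: (0.1322, -0.0768, -0.4516)
  e−x'=-0.0422;  (l²−L²−(e−x')²−y'²−z²)/2L = -0.2291
  √(A²+B²)=0.4536;  θ2 = -1.6640+2.1002 ≈ 0.4362
φ3=240.0° → target in arm frame (-0.1326, -0.0761)
  A cos θ + B sin θ = C:  0.2226·cos θ + -0.4516·sin θ = -0.3482
  √(A²+B²)=0.5035;  θ3 = -1.1128+2.3345 ≈ 1.2217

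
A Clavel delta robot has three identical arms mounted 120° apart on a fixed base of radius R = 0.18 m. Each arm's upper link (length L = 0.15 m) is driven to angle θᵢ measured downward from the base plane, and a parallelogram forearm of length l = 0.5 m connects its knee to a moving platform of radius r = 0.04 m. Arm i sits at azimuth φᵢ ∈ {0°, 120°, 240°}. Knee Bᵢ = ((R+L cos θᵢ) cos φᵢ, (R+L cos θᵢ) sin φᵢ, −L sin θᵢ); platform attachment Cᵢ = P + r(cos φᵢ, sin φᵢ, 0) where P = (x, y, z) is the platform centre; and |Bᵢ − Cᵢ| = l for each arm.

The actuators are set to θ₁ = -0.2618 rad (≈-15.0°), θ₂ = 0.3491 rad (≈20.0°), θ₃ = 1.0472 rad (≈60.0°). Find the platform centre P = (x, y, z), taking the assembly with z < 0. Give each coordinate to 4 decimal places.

(0.1570, 0.1125, -0.4313)

arm 1 at φ=0.0°: ρ1 = 0.2849;  O1 = (0.2849, 0.0000, 0.0388)
φ2=120.0°: virtual centre (-0.1405, 0.2433, -0.0513), radius l
arm 3 at φ=240.0°: ρ3 = 0.2150;  O3 = (-0.1075, -0.1862, -0.1299)
|O₂|²−|O₁|² = -0.0011;  |O₃|²−|O₁|² = -0.0196
[-0.8507 0.4866 -0.1803]·P = -0.0011;  [-0.7848 -0.3724 -0.3375]·P = -0.0196
Cramer: x(z) = 0.0142-0.3311z;  y(z) = 0.0226-0.2084z
quadratic in z: (1.1531)z²+(0.0922)z+(-0.1747)=0, √Δ=0.9024 → z ∈ {-0.4313, 0.3513}; z = -0.4313 (taking z<0)
x = 0.1570, y = 0.1125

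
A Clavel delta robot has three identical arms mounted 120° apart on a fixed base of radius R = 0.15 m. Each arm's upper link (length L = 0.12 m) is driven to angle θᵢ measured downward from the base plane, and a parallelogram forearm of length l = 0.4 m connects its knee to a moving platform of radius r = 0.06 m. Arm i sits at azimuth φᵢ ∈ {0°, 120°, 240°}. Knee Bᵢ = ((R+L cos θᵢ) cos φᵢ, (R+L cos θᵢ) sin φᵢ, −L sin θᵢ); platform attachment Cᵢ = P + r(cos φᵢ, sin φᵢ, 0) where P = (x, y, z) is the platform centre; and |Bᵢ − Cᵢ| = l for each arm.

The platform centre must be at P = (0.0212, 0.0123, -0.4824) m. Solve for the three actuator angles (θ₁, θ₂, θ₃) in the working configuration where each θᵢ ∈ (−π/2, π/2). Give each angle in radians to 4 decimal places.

rotate P by −φ1: (0.0212, 0.0123, -0.4824)
  e−x'=0.0688;  (l²−L²−(e−x')²−y'²−z²)/2L = -0.3833
  θ1 = atan2(B,A) + arccos(C/0.4873) = 1.0470
φ2=120.0° → target in arm frame (0.0001, -0.0245)
  A cos θ + B sin θ = C:  0.0899·cos θ + -0.4824·sin θ = -0.3992
  γ=atan2(-0.4824,0.0899)=-1.3865;  ψ=arccos(-0.8134)=2.5209;  θ2=γ+ψ≈1.1344
φ3=240.0° → target in arm frame (-0.0213, 0.0122)
  A cos θ + B sin θ = C:  0.1113·cos θ + -0.4824·sin θ = -0.4151
  γ=atan2(-0.4824,0.1113)=-1.3441;  ψ=arccos(-0.8386)=2.5655;  θ3=γ+ψ≈1.2213

θ₁ = 1.0470, θ₂ = 1.1344, θ₃ = 1.2213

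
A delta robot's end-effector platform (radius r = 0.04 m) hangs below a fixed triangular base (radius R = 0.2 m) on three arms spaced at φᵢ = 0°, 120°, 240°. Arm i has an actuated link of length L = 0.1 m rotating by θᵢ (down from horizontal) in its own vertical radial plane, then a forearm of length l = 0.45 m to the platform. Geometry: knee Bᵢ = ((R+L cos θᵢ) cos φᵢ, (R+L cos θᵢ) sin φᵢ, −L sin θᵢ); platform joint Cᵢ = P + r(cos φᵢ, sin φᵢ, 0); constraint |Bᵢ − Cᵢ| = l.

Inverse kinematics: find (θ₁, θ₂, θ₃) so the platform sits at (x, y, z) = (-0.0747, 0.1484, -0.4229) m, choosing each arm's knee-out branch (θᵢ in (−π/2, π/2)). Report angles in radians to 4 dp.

rotate P by −φ1: (-0.0747, 0.1484, -0.4229)
  e−x'=0.2347;  (l²−L²−(e−x')²−y'²−z²)/2L = -0.3173
  θ1 = atan2(B,A) + arccos(C/0.4837) = 1.2221
φ2=120.0° → target in arm frame (0.1659, -0.0095)
  A=-0.0059, B=-0.4229, C=(l²−L²−A²−y'²−z²)/(2L)=0.0677
  θ2 = atan2(B,A) + arccos(C/0.4229) = -0.1745
φ3=240.0° → target in arm frame (-0.0912, -0.1389)
  A cos θ + B sin θ = C:  0.2512·cos θ + -0.4229·sin θ = -0.3436
  γ=atan2(-0.4229,0.2512)=-1.0349;  ψ=arccos(-0.6986)=2.3442;  θ3=γ+ψ≈1.3093

θ₁ = 1.2221, θ₂ = -0.1745, θ₃ = 1.3093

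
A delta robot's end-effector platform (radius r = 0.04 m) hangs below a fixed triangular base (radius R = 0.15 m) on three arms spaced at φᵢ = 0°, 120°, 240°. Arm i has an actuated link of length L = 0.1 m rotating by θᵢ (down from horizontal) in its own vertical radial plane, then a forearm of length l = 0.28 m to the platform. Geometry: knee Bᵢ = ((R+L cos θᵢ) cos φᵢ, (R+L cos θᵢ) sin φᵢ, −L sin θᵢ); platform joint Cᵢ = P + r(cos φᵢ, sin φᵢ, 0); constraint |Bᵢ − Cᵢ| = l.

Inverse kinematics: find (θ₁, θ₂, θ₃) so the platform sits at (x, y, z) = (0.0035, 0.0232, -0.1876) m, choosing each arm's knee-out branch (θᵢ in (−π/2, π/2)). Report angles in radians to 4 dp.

φ1=0.0° → target in arm frame (0.0035, 0.0232)
  A=0.1065, B=-0.1876, C=(l²−L²−A²−y'²−z²)/(2L)=0.1066
  θ1 = atan2(B,A) + arccos(C/0.2157) = -0.0007
arm 2 (φ=120.0°): x'=0.0183, y'=-0.0146
  A cos θ + B sin θ = C:  0.0917·cos θ + -0.1876·sin θ = 0.1230
  γ=atan2(-0.1876,0.0917)=-1.1163;  ψ=arccos(0.5889)=0.9411;  θ2=γ+ψ≈-0.1752
rotate P by −φ3: (-0.0218, -0.0086, -0.1876)
  A=0.1318, B=-0.1876, C=(l²−L²−A²−y'²−z²)/(2L)=0.0788
  √(A²+B²)=0.2293;  θ3 = -0.9582+1.2202 ≈ 0.2620

θ₁ = -0.0007, θ₂ = -0.1752, θ₃ = 0.2620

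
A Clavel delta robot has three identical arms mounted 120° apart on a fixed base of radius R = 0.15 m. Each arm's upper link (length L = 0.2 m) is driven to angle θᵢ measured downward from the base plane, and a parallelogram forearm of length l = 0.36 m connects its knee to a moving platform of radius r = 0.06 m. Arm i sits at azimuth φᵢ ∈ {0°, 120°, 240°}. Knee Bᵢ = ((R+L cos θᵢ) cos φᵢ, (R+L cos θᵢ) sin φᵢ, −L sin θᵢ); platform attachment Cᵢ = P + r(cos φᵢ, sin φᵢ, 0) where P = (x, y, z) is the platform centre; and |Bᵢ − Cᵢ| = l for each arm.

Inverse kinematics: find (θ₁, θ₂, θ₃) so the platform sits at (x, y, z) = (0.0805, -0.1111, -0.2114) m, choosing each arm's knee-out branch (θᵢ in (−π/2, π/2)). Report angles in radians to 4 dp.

φ1=0.0° → target in arm frame (0.0805, -0.1111)
  A=0.0095, B=-0.2114, C=(l²−L²−A²−y'²−z²)/(2L)=0.0812
  θ1 = atan2(B,A) + arccos(C/0.2116) = -0.3489
rotate P by −φ2: (-0.1365, -0.0142, -0.2114)
  A cos θ + B sin θ = C:  0.2265·cos θ + -0.2114·sin θ = -0.0164
  √(A²+B²)=0.3098;  θ2 = -0.7510+1.6239 ≈ 0.8729
φ3=240.0° → target in arm frame (0.0560, 0.1253)
  A cos θ + B sin θ = C:  0.0340·cos θ + -0.2114·sin θ = 0.0702
  γ=atan2(-0.2114,0.0340)=-1.4112;  ψ=arccos(0.3276)=1.2370;  θ3=γ+ψ≈-0.1742

θ₁ = -0.3489, θ₂ = 0.8729, θ₃ = -0.1742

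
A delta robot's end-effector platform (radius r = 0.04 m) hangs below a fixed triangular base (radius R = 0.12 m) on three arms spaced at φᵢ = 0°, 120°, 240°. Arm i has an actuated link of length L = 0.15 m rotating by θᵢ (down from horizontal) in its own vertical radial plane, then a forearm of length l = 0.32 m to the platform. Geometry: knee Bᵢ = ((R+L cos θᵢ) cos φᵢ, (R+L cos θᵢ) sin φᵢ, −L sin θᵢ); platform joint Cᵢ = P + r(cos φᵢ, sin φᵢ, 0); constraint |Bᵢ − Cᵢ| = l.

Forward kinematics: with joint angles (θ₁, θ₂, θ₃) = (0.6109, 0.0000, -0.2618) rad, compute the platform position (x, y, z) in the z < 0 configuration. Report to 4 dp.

centre 1 = (0.2029·cos0.0°, 0.2029·sin0.0°, -0.0860) = (0.2029, 0.0000, -0.0860)
centre 2 = (0.2300·cos120.0°, 0.2300·sin120.0°, 0.0000) = (-0.1150, 0.1992, 0.0000)
centre 3 = (0.2249·cos240.0°, 0.2249·sin240.0°, 0.0388) = (-0.1124, -0.1948, 0.0388)
eliminate P² terms by subtracting sphere 1 from 2 and 3
[-0.6357 0.3984 0.1721]·P = 0.0043;  [-0.6306 -0.3895 0.2497]·P = 0.0035
det = 0.4989;  x = -0.0062+0.3338z,  y = 0.0010+0.1007z
quadratic in z: (1.1216)z²+(0.0327)z+(-0.0513)=0, √Δ=0.4808 → z ∈ {-0.2289, 0.1998}; z = -0.2289 (taking z<0)
x = -0.0826, y = -0.0221

(-0.0826, -0.0221, -0.2289)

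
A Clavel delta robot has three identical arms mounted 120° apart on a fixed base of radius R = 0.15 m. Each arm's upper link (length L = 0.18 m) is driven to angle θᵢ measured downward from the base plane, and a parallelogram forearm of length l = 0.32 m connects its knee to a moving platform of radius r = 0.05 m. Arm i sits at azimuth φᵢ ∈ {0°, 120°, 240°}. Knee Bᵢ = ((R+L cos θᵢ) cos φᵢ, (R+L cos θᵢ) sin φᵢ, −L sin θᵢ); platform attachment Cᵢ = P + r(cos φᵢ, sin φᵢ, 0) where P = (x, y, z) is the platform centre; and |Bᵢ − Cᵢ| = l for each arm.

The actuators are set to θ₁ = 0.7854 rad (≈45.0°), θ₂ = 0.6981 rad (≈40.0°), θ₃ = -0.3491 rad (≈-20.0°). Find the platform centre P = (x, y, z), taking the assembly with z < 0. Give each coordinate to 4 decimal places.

φ1=0.0°: virtual centre (0.2273, 0.0000, -0.1273), radius l
S2 = (0.2379·cos120.0°, 0.2379·sin120.0°, -0.1157) = (-0.1189, 0.2060, -0.1157)
arm 3 at φ=240.0°: ρ3 = 0.2691;  S3 = (-0.1346, -0.2331, 0.0616)
subtract pairs → two planes through P
[-0.6924 0.4120 0.0232]·P = 0.0021;  [-0.7237 -0.4662 0.3777]·P = 0.0084
Cramer: x(z) = -0.0071+0.2680z;  y(z) = -0.0069+0.3942z
quadratic in z: (1.2272)z²+(0.1235)z+(-0.0312)=0, √Δ=0.4103 → z ∈ {-0.2175, 0.1169}; z = -0.2175 (taking z<0)
x = -0.0654, y = -0.0926

(-0.0654, -0.0926, -0.2175)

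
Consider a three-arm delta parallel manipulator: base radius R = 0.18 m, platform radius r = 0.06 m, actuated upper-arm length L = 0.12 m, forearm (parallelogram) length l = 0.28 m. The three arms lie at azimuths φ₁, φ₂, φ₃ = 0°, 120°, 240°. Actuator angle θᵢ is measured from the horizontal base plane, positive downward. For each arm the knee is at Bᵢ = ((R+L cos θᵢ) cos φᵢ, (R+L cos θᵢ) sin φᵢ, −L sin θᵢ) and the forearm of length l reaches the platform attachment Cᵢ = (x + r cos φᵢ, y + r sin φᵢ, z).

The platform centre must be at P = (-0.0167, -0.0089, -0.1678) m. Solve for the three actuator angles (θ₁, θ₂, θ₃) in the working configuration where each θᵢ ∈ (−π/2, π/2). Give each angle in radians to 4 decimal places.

θ₁ = 0.3486, θ₂ = 0.1740, θ₃ = 0.0002

arm 1 (φ=0.0°): x'=-0.0167, y'=-0.0089
  A cos θ + B sin θ = C:  0.1367·cos θ + -0.1678·sin θ = 0.0712
  γ=atan2(-0.1678,0.1367)=-0.8872;  ψ=arccos(0.3288)=1.2358;  θ1=γ+ψ≈0.3486
φ2=120.0° → target in arm frame (0.0006, 0.0189)
  A cos θ + B sin θ = C:  0.1194·cos θ + -0.1678·sin θ = 0.0885
  θ2 = atan2(B,A) + arccos(C/0.2059) = 0.1740
φ3=240.0° → target in arm frame (0.0161, -0.0100)
  A cos θ + B sin θ = C:  0.1039·cos θ + -0.1678·sin θ = 0.1039
  γ=atan2(-0.1678,0.1039)=-1.0162;  ψ=arccos(0.5264)=1.0164;  θ3=γ+ψ≈0.0002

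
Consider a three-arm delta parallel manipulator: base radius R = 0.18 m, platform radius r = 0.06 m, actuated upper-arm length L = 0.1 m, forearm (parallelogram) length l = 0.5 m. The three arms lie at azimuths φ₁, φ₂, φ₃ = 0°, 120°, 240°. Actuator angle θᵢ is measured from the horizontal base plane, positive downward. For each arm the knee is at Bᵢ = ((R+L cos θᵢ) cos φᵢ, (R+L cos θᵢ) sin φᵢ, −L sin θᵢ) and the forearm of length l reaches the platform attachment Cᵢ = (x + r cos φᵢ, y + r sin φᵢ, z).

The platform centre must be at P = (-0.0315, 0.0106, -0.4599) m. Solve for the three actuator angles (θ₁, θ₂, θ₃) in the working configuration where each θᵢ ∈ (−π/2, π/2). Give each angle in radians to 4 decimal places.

arm 1 (φ=0.0°): x'=-0.0315, y'=0.0106
  A=0.1515, B=-0.4599, C=(l²−L²−A²−y'²−z²)/(2L)=0.0271
  γ=atan2(-0.4599,0.1515)=-1.2526;  ψ=arccos(0.0560)=1.5147;  θ1=γ+ψ≈0.2622
φ2=120.0° → target in arm frame (0.0249, 0.0220)
  e−x'=0.0951;  (l²−L²−(e−x')²−y'²−z²)/2L = 0.0949
  γ=atan2(-0.4599,0.0951)=-1.3669;  ψ=arccos(0.2020)=1.3674;  θ2=γ+ψ≈0.0005
arm 3 (φ=240.0°): x'=0.0066, y'=-0.0326
  A cos θ + B sin θ = C:  0.1134·cos θ + -0.4599·sin θ = 0.0728
  θ3 = atan2(B,A) + arccos(C/0.4737) = 0.0875

θ₁ = 0.2622, θ₂ = 0.0005, θ₃ = 0.0875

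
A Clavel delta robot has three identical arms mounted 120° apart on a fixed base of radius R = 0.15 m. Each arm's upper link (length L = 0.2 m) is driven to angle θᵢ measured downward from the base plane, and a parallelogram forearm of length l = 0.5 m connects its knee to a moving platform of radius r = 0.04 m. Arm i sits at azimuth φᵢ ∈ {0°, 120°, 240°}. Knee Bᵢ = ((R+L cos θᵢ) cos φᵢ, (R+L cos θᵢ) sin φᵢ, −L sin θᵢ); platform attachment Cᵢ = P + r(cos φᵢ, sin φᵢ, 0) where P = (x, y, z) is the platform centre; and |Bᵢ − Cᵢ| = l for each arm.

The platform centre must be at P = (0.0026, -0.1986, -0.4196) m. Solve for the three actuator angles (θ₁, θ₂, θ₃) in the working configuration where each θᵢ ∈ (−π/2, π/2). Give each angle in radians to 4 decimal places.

arm 1 (φ=0.0°): x'=0.0026, y'=-0.1986
  e−x'=0.1074;  (l²−L²−(e−x')²−y'²−z²)/2L = -0.0426
  γ=atan2(-0.4196,0.1074)=-1.3202;  ψ=arccos(-0.0984)=1.6693;  θ1=γ+ψ≈0.3491
rotate P by −φ2: (-0.1733, 0.0970, -0.4196)
  A=0.2833, B=-0.4196, C=(l²−L²−A²−y'²−z²)/(2L)=-0.1393
  √(A²+B²)=0.5063;  θ2 = -0.9769+1.8496 ≈ 0.8727
rotate P by −φ3: (0.1707, 0.1016, -0.4196)
  A=-0.0607, B=-0.4196, C=(l²−L²−A²−y'²−z²)/(2L)=0.0498
  γ=atan2(-0.4196,-0.0607)=-1.7144;  ψ=arccos(0.1176)=1.4529;  θ3=γ+ψ≈-0.2615

θ₁ = 0.3491, θ₂ = 0.8727, θ₃ = -0.2615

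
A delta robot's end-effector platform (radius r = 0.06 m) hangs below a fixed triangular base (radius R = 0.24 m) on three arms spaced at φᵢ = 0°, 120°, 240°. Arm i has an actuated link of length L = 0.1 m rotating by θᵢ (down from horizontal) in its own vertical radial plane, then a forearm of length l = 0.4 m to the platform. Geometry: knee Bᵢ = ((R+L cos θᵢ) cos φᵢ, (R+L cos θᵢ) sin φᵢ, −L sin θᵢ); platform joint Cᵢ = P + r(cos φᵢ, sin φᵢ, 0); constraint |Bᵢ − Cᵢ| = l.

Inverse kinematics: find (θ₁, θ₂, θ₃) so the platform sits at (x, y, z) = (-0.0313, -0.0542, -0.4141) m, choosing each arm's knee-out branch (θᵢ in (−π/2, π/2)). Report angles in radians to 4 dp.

θ₁ = 1.3091, θ₂ = 1.3090, θ₃ = 0.6983

arm 1 (φ=0.0°): x'=-0.0313, y'=-0.0542
  A cos θ + B sin θ = C:  0.2113·cos θ + -0.4141·sin θ = -0.3453
  θ1 = atan2(B,A) + arccos(C/0.4649) = 1.3091
φ2=120.0° → target in arm frame (-0.0313, 0.0542)
  A cos θ + B sin θ = C:  0.2113·cos θ + -0.4141·sin θ = -0.3453
  √(A²+B²)=0.4649;  θ2 = -1.0990+2.4080 ≈ 1.3090
rotate P by −φ3: (0.0626, 0.0000, -0.4141)
  e−x'=0.1174;  (l²−L²−(e−x')²−y'²−z²)/2L = -0.1763
  θ3 = atan2(B,A) + arccos(C/0.4304) = 0.6983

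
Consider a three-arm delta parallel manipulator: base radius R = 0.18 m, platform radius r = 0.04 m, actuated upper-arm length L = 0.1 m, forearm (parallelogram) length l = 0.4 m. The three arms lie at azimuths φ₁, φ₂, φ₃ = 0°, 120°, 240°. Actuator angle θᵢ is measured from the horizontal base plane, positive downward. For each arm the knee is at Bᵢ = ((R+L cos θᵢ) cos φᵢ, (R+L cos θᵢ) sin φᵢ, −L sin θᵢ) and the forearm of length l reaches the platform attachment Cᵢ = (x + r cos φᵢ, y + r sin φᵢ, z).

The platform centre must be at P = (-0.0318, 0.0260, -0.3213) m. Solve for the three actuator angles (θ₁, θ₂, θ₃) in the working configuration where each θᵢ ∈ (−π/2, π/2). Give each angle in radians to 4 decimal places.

rotate P by −φ1: (-0.0318, 0.0260, -0.3213)
  A cos θ + B sin θ = C:  0.1718·cos θ + -0.3213·sin θ = 0.0829
  γ=atan2(-0.3213,0.1718)=-1.0798;  ψ=arccos(0.2275)=1.3413;  θ1=γ+ψ≈0.2616
φ2=120.0° → target in arm frame (0.0384, 0.0145)
  A=0.1016, B=-0.3213, C=(l²−L²−A²−y'²−z²)/(2L)=0.1812
  √(A²+B²)=0.3370;  θ2 = -1.2646+1.0031 ≈ -0.2614
rotate P by −φ3: (-0.0066, -0.0405, -0.3213)
  A=0.1466, B=-0.3213, C=(l²−L²−A²−y'²−z²)/(2L)=0.1181
  √(A²+B²)=0.3532;  θ3 = -1.1427+1.2297 ≈ 0.0870

θ₁ = 0.2616, θ₂ = -0.2614, θ₃ = 0.0870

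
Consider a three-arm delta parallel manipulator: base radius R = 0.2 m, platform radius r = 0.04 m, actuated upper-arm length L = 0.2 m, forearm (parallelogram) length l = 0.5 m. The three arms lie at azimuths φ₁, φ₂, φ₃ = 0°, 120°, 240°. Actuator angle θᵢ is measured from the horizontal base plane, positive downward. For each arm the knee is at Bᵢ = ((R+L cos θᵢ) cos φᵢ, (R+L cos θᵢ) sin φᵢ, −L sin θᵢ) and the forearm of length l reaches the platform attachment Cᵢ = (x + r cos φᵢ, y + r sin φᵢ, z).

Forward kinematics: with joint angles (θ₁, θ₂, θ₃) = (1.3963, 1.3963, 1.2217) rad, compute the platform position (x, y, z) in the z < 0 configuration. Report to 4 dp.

(-0.0173, -0.0299, -0.6488)

arm 1 at φ=0.0°: ρ1 = 0.1947;  S1 = (0.1947, 0.0000, -0.1970)
arm 2 at φ=120.0°: ρ2 = 0.1947;  S2 = (-0.0974, 0.1686, -0.1970)
S3 = (0.2284·cos240.0°, 0.2284·sin240.0°, -0.1879) = (-0.1142, -0.1978, -0.1879)
|S₂|²−|S₁|² = 0.0000;  |S₃|²−|S₁|² = 0.0108
[-0.5842 0.3373 0.0000]·P = 0.0000;  [-0.6179 -0.3956 0.0181]·P = 0.0108
det = 0.4395;  x = -0.0083+0.0139z,  y = -0.0143+0.0240z
into |P−S₁|² = l²: 1.0008z² + 0.3876z + -0.1698 = 0;  Δ = 0.8299;  z = -0.6488 or 0.2615 → z<0 root = -0.6488
x = -0.0173, y = -0.0299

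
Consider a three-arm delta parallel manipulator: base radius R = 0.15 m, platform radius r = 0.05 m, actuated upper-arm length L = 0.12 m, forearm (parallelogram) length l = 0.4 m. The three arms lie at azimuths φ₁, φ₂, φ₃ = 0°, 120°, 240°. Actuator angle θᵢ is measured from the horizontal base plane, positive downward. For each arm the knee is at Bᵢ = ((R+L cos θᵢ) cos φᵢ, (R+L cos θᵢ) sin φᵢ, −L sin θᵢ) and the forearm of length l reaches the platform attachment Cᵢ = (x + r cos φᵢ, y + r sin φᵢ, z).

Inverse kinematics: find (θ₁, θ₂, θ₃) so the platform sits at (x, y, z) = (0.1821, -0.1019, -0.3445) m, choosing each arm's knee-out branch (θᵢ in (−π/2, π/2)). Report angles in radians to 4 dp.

φ1=0.0° → target in arm frame (0.1821, -0.1019)
  A=-0.0821, B=-0.3445, C=(l²−L²−A²−y'²−z²)/(2L)=0.0408
  γ=atan2(-0.3445,-0.0821)=-1.8047;  ψ=arccos(0.1153)=1.4553;  θ1=γ+ψ≈-0.3495
φ2=120.0° → target in arm frame (-0.1793, -0.1068)
  A=0.2793, B=-0.3445, C=(l²−L²−A²−y'²−z²)/(2L)=-0.2603
  √(A²+B²)=0.4435;  θ2 = -0.8895+2.1982 ≈ 1.3087
φ3=240.0° → target in arm frame (-0.0028, 0.2087)
  e−x'=0.1028;  (l²−L²−(e−x')²−y'²−z²)/2L = -0.1133
  θ3 = atan2(B,A) + arccos(C/0.3595) = 0.6105

θ₁ = -0.3495, θ₂ = 1.3087, θ₃ = 0.6105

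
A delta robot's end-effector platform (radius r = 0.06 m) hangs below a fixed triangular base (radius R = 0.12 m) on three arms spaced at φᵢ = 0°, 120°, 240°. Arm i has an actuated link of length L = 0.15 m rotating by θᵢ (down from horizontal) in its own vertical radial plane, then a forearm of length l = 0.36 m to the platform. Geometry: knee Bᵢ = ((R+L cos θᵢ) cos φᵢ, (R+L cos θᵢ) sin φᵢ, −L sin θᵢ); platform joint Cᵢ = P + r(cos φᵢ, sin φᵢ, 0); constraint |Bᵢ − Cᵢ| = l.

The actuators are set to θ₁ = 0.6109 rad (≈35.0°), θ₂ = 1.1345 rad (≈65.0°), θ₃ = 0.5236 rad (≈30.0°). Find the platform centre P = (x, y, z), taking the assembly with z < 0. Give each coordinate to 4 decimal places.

(0.0481, -0.1107, -0.4010)

φ1=0.0°: virtual centre (0.1829, 0.0000, -0.0860), radius l
arm 2 at φ=120.0°: e+L cos θ2 = 0.1234;  O2 = (-0.0617, 0.1069, -0.1359)
φ3=240.0°: virtual centre (-0.0950, -0.1645, -0.0750), radius l
subtract pairs → two planes through P
[-0.4891 0.2137 -0.0998]·P = -0.0071;  [-0.5556 -0.3289 0.0221]·P = 0.0008
det = 0.2796;  x = 0.0078+-0.1005z,  y = -0.0157+0.2370z
into |P−O₁|² = l²: 1.0663z² + 0.1999z + -0.0913 = 0;  Δ = 0.4293;  z = -0.4010 or 0.2135 → z<0 root = -0.4010
x = 0.0481, y = -0.1107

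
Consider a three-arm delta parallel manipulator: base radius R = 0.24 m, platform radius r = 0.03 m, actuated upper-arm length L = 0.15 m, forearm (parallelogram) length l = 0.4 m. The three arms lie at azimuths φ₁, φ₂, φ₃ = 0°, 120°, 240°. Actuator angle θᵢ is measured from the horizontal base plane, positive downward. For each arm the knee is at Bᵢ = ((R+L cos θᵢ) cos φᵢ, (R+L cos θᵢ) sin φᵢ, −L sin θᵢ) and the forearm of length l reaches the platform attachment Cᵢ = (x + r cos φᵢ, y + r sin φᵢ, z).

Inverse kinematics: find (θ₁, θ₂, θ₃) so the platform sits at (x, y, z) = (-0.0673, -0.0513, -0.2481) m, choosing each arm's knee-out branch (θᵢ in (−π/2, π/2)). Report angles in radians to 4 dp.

φ1=0.0° → target in arm frame (-0.0673, -0.0513)
  e−x'=0.2773;  (l²−L²−(e−x')²−y'²−z²)/2L = -0.0119
  γ=atan2(-0.2481,0.2773)=-0.7299;  ψ=arccos(-0.0321)=1.6029;  θ1=γ+ψ≈0.8730
φ2=120.0° → target in arm frame (-0.0108, 0.0839)
  e−x'=0.2208;  (l²−L²−(e−x')²−y'²−z²)/2L = 0.0672
  √(A²+B²)=0.3321;  θ2 = -0.8436+1.3671 ≈ 0.5235
arm 3 (φ=240.0°): x'=0.0781, y'=-0.0326
  e−x'=0.1319;  (l²−L²−(e−x')²−y'²−z²)/2L = 0.1916
  θ3 = atan2(B,A) + arccos(C/0.2810) = -0.2616

θ₁ = 0.8730, θ₂ = 0.5235, θ₃ = -0.2616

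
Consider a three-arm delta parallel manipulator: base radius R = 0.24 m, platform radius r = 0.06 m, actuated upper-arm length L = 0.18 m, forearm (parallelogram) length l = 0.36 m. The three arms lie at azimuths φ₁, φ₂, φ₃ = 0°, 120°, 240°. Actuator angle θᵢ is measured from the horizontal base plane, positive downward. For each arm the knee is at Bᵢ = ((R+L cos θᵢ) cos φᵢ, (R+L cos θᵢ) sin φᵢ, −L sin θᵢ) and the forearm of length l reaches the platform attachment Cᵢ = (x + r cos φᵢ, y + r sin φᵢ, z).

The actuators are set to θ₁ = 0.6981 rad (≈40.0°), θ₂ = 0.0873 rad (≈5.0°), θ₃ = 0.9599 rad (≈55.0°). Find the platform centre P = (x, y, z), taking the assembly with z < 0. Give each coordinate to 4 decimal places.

(-0.0125, 0.0793, -0.2345)

arm 1 at φ=0.0°: ρ1 = 0.3179;  S1 = (0.3179, 0.0000, -0.1157)
arm 2 at φ=120.0°: ρ2 = 0.3593;  S2 = (-0.1797, 0.3112, -0.0157)
S3 = (0.2832·cos240.0°, 0.2832·sin240.0°, -0.1474) = (-0.1416, -0.2453, -0.1474)
eliminate P² terms by subtracting sphere 1 from 2 and 3
[-0.9951 0.6224 0.2000]·P = 0.0149;  [-0.9190 -0.4906 -0.0635]·P = -0.0125
Cramer: x(z) = 0.0004+0.0553z;  y(z) = 0.0246-0.2330z
sphere 1 gives Az²+Bz+C=0 with A=1.0573, B=0.1848, C=-0.0148;  B²−4AC=0.0968;  roots -0.2345, 0.0598;  negative root z = -0.2345
x = -0.0125, y = 0.0793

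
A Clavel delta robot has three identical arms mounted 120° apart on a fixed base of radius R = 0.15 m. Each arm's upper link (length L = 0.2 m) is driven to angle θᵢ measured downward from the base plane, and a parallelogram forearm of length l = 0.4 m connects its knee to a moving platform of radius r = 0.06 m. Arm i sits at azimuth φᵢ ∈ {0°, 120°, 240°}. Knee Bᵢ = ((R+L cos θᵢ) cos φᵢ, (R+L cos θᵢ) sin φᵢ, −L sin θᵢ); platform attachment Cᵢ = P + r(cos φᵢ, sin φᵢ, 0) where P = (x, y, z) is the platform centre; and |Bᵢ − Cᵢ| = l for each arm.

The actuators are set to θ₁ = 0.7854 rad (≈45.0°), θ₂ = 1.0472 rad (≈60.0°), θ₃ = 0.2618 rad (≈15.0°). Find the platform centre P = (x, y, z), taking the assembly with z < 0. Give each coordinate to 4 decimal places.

φ1=0.0°: virtual centre (0.2314, 0.0000, -0.1414), radius l
S2 = (0.1900·cos120.0°, 0.1900·sin120.0°, -0.1732) = (-0.0950, 0.1645, -0.1732)
arm 3 at φ=240.0°: ρ3 = 0.2832;  S3 = (-0.1416, -0.2452, -0.0518)
|S₂|²−|S₁|² = -0.0075;  |S₃|²−|S₁|² = 0.0093
linear system: -0.6528x+0.3291y = -0.0075−-0.0636z; -0.7460x+-0.4905y = 0.0093−0.1793z
Cramer: x(z) = 0.0010+0.0492z;  y(z) = -0.0206+0.2908z
into |P−S₁|² = l²: 1.0870z² + 0.2482z + -0.0865 = 0;  Δ = 0.4377;  z = -0.4185 or 0.1902 → z<0 root = -0.4185
x = -0.0195, y = -0.1423

(-0.0195, -0.1423, -0.4185)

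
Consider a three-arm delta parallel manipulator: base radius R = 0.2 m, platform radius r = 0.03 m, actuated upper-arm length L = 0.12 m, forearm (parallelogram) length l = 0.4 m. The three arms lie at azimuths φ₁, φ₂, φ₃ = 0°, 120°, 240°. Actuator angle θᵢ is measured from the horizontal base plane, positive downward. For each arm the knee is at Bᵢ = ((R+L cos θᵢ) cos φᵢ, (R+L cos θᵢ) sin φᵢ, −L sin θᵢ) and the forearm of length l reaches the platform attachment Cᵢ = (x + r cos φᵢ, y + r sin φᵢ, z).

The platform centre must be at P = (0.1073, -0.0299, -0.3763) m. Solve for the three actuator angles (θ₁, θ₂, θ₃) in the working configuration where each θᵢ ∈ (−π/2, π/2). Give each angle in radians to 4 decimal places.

rotate P by −φ1: (0.1073, -0.0299, -0.3763)
  A=0.0627, B=-0.3763, C=(l²−L²−A²−y'²−z²)/(2L)=-0.0034
  γ=atan2(-0.3763,0.0627)=-1.4057;  ψ=arccos(-0.0090)=1.5798;  θ1=γ+ψ≈0.1741
rotate P by −φ2: (-0.0795, -0.0780, -0.3763)
  A=0.2495, B=-0.3763, C=(l²−L²−A²−y'²−z²)/(2L)=-0.2681
  γ=atan2(-0.3763,0.2495)=-0.9852;  ψ=arccos(-0.5939)=2.2066;  θ2=γ+ψ≈1.2214
φ3=240.0° → target in arm frame (-0.0278, 0.1079)
  e−x'=0.1978;  (l²−L²−(e−x')²−y'²−z²)/2L = -0.1948
  θ3 = atan2(B,A) + arccos(C/0.4251) = 0.9598

θ₁ = 0.1741, θ₂ = 1.2214, θ₃ = 0.9598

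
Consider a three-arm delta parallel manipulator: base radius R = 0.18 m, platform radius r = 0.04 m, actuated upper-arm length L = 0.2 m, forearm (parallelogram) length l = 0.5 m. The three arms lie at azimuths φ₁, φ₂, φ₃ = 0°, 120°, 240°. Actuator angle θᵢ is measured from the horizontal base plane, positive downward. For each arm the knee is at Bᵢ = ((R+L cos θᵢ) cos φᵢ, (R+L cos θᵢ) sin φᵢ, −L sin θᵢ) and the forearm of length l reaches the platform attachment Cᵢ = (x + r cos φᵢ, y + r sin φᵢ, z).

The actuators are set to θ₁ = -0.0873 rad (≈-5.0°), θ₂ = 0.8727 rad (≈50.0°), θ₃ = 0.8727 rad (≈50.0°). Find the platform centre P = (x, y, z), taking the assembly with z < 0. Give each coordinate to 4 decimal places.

arm 1 at φ=0.0°: e+L cos θ1 = 0.3392;  O1 = (0.3392, 0.0000, 0.0174)
arm 2 at φ=120.0°: e+L cos θ2 = 0.2686;  O2 = (-0.1343, 0.2326, -0.1532)
φ3=240.0°: virtual centre (-0.1343, -0.2326, -0.1532), radius l
subtract pairs → two planes through P
plane₁₂: -0.9470x+0.4651y+-0.3413z = -0.0198
Cramer: x(z) = 0.0209-0.3604z;  y(z) = 0.0000+0.0000z
sphere 1 gives Az²+Bz+C=0 with A=1.1299, B=0.1946, C=-0.1484;  B²−4AC=0.7084;  roots -0.4586, 0.2863;  negative root z = -0.4586
x = 0.1862, y = 0.0000

(0.1862, 0.0000, -0.4586)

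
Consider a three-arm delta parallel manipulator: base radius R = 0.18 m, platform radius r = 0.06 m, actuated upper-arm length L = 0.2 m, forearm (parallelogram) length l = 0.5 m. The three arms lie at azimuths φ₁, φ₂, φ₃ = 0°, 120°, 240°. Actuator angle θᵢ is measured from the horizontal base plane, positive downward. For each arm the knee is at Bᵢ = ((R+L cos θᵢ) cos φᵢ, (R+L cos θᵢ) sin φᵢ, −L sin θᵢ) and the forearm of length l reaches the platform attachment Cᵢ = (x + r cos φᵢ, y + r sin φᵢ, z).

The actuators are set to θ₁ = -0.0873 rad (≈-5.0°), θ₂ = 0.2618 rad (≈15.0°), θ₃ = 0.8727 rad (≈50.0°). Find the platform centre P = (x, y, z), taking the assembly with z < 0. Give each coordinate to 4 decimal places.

(0.1294, 0.1144, -0.4307)

φ1=0.0°: virtual centre (0.3192, 0.0000, 0.0174), radius l
arm 2 at φ=120.0°: ρ2 = 0.3132;  centre 2 = (-0.1566, 0.2712, -0.0518)
φ3=240.0°: virtual centre (-0.1243, -0.2153, -0.1532), radius l
|centre ₂|²−|centre ₁|² = -0.0015;  |centre ₃|²−|centre ₁|² = -0.0170
linear system: -0.9517x+0.5425y = -0.0015−-0.1384z; -0.8870x+-0.4305y = -0.0170−-0.3413z
Cramer: x(z) = 0.0110-0.2747z;  y(z) = 0.0167-0.2268z
into |P−centre ₁|² = l²: 1.1269z² + 0.1269z + -0.1544 = 0;  Δ = 0.7122;  z = -0.4307 or 0.3181 → z<0 root = -0.4307
x = 0.1294, y = 0.1144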